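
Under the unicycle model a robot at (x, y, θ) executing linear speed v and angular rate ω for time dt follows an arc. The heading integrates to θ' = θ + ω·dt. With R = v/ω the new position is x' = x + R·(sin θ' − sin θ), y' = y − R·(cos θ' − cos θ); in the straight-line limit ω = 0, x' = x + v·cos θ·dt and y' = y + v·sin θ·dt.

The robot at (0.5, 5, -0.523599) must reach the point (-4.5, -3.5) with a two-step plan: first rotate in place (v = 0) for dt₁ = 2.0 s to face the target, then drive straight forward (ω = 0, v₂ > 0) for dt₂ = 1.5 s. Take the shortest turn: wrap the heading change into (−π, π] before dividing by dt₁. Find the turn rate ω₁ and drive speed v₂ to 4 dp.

ω₁ = -0.7895, v₂ = 6.5744

heading to target = atan2(-3.5−5, -4.5−0.5) = -2.1025
Δθ = wrap(-2.1025 − -0.5236) = -1.5789; ω₁ = Δθ/dt₁ = -0.7895
distance = √((-4.5−0.5)² + (-3.5−5)²) = 9.8615; v₂ = distance/dt₂ = 6.5744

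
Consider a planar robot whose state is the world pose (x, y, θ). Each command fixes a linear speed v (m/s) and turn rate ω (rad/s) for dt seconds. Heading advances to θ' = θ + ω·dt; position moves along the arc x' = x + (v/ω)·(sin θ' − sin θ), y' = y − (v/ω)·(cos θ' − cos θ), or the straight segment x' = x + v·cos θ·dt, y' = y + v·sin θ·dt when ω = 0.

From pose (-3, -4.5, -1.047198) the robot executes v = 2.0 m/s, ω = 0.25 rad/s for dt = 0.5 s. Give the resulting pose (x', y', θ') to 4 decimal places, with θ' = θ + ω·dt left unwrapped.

θ' = -1.0472 + 0.25·0.5 = -0.9222
R = v/ω = 2.0/0.25 = 8.0000
x' = -3 + 8.0000·(sin -0.9222 − sin -1.0472) = -2.4472
y' = -4.5 − 8.0000·(cos -0.9222 − cos -1.0472) = -5.3326

(-2.4472, -5.3326, -0.9222)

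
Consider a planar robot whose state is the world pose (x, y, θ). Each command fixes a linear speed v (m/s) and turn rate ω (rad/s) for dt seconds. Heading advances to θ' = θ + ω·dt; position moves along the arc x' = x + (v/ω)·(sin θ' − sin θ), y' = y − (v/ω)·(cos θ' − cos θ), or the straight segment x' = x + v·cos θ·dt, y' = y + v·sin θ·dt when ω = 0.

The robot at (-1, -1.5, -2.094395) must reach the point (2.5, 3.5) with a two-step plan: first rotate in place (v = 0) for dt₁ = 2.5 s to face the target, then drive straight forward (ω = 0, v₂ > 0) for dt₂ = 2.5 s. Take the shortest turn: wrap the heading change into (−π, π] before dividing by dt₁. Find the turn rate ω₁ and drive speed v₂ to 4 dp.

heading to target = atan2(3.5−-1.5, 2.5−-1) = 0.9601
Δθ = wrap(0.9601 − -2.0944) = 3.0545; ω₁ = Δθ/dt₁ = 1.2218
distance = √((2.5−-1)² + (3.5−-1.5)²) = 6.1033; v₂ = distance/dt₂ = 2.4413

ω₁ = 1.2218, v₂ = 2.4413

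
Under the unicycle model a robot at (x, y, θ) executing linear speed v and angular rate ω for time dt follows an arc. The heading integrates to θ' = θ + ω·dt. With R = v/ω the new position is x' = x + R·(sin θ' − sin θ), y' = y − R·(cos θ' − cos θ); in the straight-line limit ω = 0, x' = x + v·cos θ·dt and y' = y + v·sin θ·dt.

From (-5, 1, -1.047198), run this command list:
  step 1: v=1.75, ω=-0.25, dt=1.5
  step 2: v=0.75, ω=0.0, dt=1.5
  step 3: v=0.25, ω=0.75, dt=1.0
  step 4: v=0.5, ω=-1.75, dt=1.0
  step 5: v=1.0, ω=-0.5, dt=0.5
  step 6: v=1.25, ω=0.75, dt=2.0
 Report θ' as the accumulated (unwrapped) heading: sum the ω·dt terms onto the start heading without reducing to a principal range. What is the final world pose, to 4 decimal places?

(-5.0356, -5.6387, -1.1722)

step 1: θ'=-1.4222 (R=-7.0000) → pose (-4.1393, -1.4636, -1.4222)
step 2: θ'=-1.4222 (straight) → pose (-3.9728, -2.5762, -1.4222)
step 3: θ'=-0.6722 (R=0.3333) → pose (-3.8507, -2.7877, -0.6722)
step 4: θ'=-2.4222 (R=-0.2857) → pose (-3.8403, -3.2262, -2.4222)
step 5: θ'=-2.6722 (R=-2.0000) → pose (-4.2535, -3.5055, -2.6722)
step 6: θ'=-1.1722 (R=1.6667) → pose (-5.0356, -5.6387, -1.1722)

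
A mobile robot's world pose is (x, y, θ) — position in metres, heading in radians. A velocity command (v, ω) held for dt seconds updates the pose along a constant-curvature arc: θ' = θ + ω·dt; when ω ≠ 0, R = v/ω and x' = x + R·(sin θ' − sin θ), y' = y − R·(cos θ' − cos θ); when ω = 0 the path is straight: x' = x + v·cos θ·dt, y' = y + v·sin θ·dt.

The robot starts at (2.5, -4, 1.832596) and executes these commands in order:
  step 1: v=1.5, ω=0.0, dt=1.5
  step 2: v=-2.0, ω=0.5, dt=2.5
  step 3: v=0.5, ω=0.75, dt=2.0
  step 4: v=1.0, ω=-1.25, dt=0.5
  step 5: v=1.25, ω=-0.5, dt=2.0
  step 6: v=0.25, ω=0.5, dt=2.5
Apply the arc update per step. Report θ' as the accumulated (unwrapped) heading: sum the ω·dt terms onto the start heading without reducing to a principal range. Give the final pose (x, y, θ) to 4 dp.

step 1: θ'=1.8326 (straight) → pose (1.9177, -1.8267, 1.8326)
step 2: θ'=3.0826 (R=-4.0000) → pose (5.5455, -4.7844, 3.0826)
step 3: θ'=4.5826 (R=0.6667) → pose (4.8451, -5.3637, 4.5826)
step 4: θ'=3.9576 (R=-0.8000) → pose (4.6346, -5.8082, 3.9576)
step 5: θ'=2.9576 (R=-2.5000) → pose (2.3562, -6.5532, 2.9576)
step 6: θ'=4.2076 (R=0.5000) → pose (1.8271, -6.8029, 4.2076)

(1.8271, -6.8029, 4.2076)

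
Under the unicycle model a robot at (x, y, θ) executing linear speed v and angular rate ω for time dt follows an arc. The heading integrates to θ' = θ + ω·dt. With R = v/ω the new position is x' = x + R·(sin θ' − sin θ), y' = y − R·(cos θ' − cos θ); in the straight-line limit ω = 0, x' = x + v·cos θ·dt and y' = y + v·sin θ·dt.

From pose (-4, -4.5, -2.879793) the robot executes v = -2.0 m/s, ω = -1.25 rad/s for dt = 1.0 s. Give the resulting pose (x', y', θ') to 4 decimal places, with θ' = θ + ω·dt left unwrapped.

(-2.2498, -5.1652, -4.1298)

θ' = -2.8798 + -1.25·1.0 = -4.1298
R = v/ω = -2.0/-1.25 = 1.6000
x' = -4 + 1.6000·(sin -4.1298 − sin -2.8798) = -2.2498
y' = -4.5 − 1.6000·(cos -4.1298 − cos -2.8798) = -5.1652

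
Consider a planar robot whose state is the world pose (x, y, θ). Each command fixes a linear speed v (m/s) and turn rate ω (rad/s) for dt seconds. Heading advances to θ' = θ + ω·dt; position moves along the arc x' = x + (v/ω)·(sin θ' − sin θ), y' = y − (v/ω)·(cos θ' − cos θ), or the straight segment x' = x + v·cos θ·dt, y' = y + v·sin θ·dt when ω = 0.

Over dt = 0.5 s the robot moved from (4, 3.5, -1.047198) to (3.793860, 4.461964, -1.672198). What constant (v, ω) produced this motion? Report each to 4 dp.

Δθ = -1.672198 − -1.047198 = -0.625000
ω = Δθ/dt = -0.625000/0.5 = -1.2500
R = −Δy/(cos θ' − cos θ) = 1.6000
v = R·ω = 1.6000·-1.2500 = -2.0000

v = -2.0000, ω = -1.2500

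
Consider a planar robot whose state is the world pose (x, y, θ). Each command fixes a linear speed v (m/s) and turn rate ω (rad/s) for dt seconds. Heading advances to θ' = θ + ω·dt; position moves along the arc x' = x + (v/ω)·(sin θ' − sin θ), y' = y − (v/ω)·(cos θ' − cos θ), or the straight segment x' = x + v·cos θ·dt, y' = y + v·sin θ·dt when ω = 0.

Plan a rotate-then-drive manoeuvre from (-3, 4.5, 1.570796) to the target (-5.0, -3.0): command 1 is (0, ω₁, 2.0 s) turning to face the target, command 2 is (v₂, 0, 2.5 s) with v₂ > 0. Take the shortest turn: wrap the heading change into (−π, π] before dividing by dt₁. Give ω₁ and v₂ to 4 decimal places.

ω₁ = 1.4405, v₂ = 3.1048

heading to target = atan2(-3−4.5, -5−-3) = -1.8314
Δθ = wrap(-1.8314 − 1.5708) = 2.8810; ω₁ = Δθ/dt₁ = 1.4405
distance = √((-5−-3)² + (-3−4.5)²) = 7.7621; v₂ = distance/dt₂ = 3.1048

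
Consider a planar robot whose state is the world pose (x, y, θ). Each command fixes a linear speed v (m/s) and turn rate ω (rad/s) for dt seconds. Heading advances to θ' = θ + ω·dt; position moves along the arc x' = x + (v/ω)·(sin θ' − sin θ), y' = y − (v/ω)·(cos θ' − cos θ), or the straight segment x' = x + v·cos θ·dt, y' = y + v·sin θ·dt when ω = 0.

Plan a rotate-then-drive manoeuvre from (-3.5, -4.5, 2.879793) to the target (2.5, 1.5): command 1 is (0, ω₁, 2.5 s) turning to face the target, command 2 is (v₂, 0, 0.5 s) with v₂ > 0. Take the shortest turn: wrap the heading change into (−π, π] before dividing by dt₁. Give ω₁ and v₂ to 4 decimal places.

ω₁ = -0.8378, v₂ = 16.9706

heading to target = atan2(1.5−-4.5, 2.5−-3.5) = 0.7854
Δθ = wrap(0.7854 − 2.8798) = -2.0944; ω₁ = Δθ/dt₁ = -0.8378
distance = √((2.5−-3.5)² + (1.5−-4.5)²) = 8.4853; v₂ = distance/dt₂ = 16.9706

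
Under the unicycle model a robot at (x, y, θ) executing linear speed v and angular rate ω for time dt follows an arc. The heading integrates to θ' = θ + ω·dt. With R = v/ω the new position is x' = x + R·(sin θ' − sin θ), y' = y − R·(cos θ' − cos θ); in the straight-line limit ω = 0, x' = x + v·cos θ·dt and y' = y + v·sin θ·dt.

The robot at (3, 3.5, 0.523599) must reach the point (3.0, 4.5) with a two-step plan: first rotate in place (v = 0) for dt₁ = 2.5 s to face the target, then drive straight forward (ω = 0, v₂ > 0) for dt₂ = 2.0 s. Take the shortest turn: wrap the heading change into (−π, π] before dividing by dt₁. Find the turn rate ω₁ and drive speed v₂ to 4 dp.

heading to target = atan2(4.5−3.5, 3−3) = 1.5708
Δθ = wrap(1.5708 − 0.5236) = 1.0472; ω₁ = Δθ/dt₁ = 0.4189
distance = √((3−3)² + (4.5−3.5)²) = 1.0000; v₂ = distance/dt₂ = 0.5000

ω₁ = 0.4189, v₂ = 0.5000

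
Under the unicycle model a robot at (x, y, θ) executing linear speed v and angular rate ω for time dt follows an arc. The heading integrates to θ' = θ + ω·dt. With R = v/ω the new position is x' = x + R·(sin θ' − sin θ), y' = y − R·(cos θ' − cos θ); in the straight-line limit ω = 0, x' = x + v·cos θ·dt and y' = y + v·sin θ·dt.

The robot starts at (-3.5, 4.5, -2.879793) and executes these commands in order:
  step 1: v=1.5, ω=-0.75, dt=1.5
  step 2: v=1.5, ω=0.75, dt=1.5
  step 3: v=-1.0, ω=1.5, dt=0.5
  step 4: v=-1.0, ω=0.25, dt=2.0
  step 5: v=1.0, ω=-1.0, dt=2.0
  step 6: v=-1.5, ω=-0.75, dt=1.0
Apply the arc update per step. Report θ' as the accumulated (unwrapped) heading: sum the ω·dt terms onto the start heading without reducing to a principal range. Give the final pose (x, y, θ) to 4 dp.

(-7.0954, 6.0020, -4.3798)

step 1: θ'=-4.0048 (R=-2.0000) → pose (-5.5375, 5.1318, -4.0048)
step 2: θ'=-2.8798 (R=2.0000) → pose (-7.5750, 5.7637, -2.8798)
step 3: θ'=-2.1298 (R=-0.6667) → pose (-7.1823, 6.0541, -2.1298)
step 4: θ'=-1.6298 (R=-4.0000) → pose (-6.5804, 7.9396, -1.6298)
step 5: θ'=-3.6298 (R=-1.0000) → pose (-8.0477, 7.1153, -3.6298)
step 6: θ'=-4.3798 (R=2.0000) → pose (-7.0954, 6.0020, -4.3798)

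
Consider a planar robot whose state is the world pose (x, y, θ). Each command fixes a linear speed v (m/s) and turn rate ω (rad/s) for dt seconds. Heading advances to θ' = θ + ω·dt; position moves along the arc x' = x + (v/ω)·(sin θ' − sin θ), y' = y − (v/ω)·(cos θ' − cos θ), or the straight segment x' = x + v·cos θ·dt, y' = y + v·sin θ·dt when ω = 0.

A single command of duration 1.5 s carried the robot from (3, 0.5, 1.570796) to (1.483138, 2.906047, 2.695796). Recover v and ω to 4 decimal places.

v = 2.0000, ω = 0.7500

Δθ = 2.695796 − 1.570796 = 1.125000
ω = Δθ/dt = 1.125000/1.5 = 0.7500
R = −Δy/(cos θ' − cos θ) = 2.6667
v = R·ω = 2.6667·0.7500 = 2.0000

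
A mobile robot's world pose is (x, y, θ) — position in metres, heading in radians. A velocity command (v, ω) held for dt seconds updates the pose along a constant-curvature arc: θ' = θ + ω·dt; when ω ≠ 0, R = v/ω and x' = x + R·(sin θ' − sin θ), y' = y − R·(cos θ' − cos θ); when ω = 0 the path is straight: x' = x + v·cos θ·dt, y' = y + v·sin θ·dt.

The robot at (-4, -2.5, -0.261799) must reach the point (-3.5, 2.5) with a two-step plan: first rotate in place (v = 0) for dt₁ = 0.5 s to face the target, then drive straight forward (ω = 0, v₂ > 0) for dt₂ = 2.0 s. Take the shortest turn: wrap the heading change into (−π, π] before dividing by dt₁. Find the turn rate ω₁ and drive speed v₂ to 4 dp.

heading to target = atan2(2.5−-2.5, -3.5−-4) = 1.4711
Δθ = wrap(1.4711 − -0.2618) = 1.7329; ω₁ = Δθ/dt₁ = 3.4659
distance = √((-3.5−-4)² + (2.5−-2.5)²) = 5.0249; v₂ = distance/dt₂ = 2.5125

ω₁ = 3.4659, v₂ = 2.5125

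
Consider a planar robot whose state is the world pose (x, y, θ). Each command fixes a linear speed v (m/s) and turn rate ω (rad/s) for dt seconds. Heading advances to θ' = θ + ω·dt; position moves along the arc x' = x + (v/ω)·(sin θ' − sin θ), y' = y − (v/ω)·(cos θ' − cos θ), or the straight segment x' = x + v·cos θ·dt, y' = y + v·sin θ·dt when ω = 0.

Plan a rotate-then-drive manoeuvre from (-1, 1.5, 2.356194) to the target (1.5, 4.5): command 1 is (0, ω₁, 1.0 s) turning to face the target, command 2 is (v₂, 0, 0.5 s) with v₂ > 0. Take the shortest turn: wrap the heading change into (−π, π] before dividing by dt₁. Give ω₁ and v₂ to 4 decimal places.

heading to target = atan2(4.5−1.5, 1.5−-1) = 0.8761
Δθ = wrap(0.8761 − 2.3562) = -1.4801; ω₁ = Δθ/dt₁ = -1.4801
distance = √((1.5−-1)² + (4.5−1.5)²) = 3.9051; v₂ = distance/dt₂ = 7.8102

ω₁ = -1.4801, v₂ = 7.8102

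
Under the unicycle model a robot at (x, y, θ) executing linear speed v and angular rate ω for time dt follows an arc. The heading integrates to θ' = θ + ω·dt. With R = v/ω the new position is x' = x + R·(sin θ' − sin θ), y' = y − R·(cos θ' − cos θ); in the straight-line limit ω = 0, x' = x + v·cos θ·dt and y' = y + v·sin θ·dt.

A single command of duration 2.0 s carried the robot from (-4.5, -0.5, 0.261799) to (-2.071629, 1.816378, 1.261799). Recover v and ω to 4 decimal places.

v = 1.7500, ω = 0.5000

Δθ = 1.261799 − 0.261799 = 1.000000
ω = Δθ/dt = 1.000000/2.0 = 0.5000
R = Δx/(sin θ' − sin θ) = 3.5000
v = R·ω = 3.5000·0.5000 = 1.7500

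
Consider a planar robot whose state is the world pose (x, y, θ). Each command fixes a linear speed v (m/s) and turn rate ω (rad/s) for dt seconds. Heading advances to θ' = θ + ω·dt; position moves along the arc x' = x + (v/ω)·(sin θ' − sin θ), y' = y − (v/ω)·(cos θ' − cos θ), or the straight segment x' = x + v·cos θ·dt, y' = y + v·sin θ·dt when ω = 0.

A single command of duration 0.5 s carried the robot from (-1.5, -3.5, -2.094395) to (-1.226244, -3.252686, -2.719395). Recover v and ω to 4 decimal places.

v = -0.7500, ω = -1.2500

Δθ = -2.719395 − -2.094395 = -0.625000
ω = Δθ/dt = -0.625000/0.5 = -1.2500
R = Δx/(sin θ' − sin θ) = 0.6000
v = R·ω = 0.6000·-1.2500 = -0.7500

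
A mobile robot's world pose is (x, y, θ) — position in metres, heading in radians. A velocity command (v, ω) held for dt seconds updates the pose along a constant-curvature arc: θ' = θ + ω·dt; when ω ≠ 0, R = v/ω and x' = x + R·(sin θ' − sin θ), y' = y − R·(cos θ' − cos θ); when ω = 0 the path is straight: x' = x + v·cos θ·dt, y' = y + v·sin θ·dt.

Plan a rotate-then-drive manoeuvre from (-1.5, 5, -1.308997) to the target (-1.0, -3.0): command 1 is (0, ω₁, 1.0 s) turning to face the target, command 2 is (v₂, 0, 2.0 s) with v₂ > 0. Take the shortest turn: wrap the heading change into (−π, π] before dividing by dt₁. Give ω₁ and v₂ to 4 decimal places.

heading to target = atan2(-3−5, -1−-1.5) = -1.5084
Δθ = wrap(-1.5084 − -1.3090) = -0.1994; ω₁ = Δθ/dt₁ = -0.1994
distance = √((-1−-1.5)² + (-3−5)²) = 8.0156; v₂ = distance/dt₂ = 4.0078

ω₁ = -0.1994, v₂ = 4.0078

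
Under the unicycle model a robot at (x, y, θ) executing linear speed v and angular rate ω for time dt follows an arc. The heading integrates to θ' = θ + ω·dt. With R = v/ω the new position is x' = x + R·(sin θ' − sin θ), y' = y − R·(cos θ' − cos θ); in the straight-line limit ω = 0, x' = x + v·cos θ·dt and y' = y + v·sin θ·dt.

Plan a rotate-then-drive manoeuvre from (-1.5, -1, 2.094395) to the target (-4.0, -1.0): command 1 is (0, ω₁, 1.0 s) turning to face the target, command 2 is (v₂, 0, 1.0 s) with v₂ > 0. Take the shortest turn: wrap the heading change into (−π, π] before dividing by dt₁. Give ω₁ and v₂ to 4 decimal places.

ω₁ = 1.0472, v₂ = 2.5000

heading to target = atan2(-1−-1, -4−-1.5) = 3.1416
Δθ = wrap(3.1416 − 2.0944) = 1.0472; ω₁ = Δθ/dt₁ = 1.0472
distance = √((-4−-1.5)² + (-1−-1)²) = 2.5000; v₂ = distance/dt₂ = 2.5000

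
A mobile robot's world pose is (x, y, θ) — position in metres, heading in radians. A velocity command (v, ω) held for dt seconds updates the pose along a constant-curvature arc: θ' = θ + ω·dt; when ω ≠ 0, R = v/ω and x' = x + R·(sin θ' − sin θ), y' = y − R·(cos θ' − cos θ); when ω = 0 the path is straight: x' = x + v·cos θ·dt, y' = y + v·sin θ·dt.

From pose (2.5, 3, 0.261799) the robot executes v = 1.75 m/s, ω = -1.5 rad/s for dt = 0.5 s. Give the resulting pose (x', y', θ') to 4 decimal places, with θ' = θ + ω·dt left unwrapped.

(3.3492, 2.9035, -0.4882)

θ' = 0.2618 + -1.5·0.5 = -0.4882
R = v/ω = 1.75/-1.5 = -1.1667
x' = 2.5 + -1.1667·(sin -0.4882 − sin 0.2618) = 3.3492
y' = 3 − -1.1667·(cos -0.4882 − cos 0.2618) = 2.9035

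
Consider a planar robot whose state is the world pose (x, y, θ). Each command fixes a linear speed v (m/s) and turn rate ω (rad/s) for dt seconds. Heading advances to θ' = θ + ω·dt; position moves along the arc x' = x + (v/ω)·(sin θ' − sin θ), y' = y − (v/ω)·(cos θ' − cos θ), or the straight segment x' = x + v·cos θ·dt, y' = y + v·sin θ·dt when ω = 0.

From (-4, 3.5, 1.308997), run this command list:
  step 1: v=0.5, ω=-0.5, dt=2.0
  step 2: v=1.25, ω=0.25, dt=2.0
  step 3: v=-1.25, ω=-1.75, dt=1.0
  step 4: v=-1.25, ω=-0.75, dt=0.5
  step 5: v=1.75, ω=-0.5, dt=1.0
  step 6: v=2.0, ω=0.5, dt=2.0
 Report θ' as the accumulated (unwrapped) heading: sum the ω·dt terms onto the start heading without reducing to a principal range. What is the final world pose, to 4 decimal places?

(-1.6258, 0.6964, -0.8160)

step 1: θ'=0.3090 (R=-1.0000) → pose (-3.3382, 4.1938, 0.3090)
step 2: θ'=0.8090 (R=5.0000) → pose (-1.2407, 5.5059, 0.8090)
step 3: θ'=-0.9410 (R=0.7143) → pose (-2.3348, 5.5782, -0.9410)
step 4: θ'=-1.3160 (R=1.6667) → pose (-2.6008, 6.1398, -1.3160)
step 5: θ'=-1.8160 (R=-3.5000) → pose (-2.5925, 4.4080, -1.8160)
step 6: θ'=-0.8160 (R=4.0000) → pose (-1.6258, 0.6964, -0.8160)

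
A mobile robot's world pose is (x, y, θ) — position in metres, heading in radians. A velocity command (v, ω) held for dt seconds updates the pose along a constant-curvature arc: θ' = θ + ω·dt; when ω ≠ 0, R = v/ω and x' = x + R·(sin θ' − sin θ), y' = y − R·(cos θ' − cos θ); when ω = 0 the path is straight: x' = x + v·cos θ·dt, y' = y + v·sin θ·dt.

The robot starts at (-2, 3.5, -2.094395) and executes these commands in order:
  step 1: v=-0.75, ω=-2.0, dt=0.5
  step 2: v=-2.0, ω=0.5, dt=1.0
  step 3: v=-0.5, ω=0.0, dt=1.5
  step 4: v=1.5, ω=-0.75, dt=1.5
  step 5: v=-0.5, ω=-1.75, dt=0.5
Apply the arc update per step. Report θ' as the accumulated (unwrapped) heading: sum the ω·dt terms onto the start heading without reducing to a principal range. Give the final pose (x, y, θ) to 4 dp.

step 1: θ'=-3.0944 (R=0.3750) → pose (-1.6929, 3.6871, -3.0944)
step 2: θ'=-2.5944 (R=-4.0000) → pose (0.1995, 4.2667, -2.5944)
step 3: θ'=-2.5944 (straight) → pose (0.8400, 4.6569, -2.5944)
step 4: θ'=-3.7194 (R=-2.0000) → pose (-1.2929, 4.6895, -3.7194)
step 5: θ'=-4.5944 (R=0.2857) → pose (-1.1653, 4.4838, -4.5944)

(-1.1653, 4.4838, -4.5944)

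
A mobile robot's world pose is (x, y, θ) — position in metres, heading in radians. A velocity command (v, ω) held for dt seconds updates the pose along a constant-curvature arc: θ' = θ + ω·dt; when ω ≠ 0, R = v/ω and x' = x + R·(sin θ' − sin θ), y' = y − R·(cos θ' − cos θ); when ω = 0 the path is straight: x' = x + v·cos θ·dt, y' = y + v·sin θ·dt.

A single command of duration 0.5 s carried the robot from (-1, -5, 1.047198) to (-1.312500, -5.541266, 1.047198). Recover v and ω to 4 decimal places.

v = -1.2500, ω = 0.0000

Δθ = 1.047198 − 1.047198 = 0.000000
ω = Δθ/dt = 0.000000/0.5 = 0.0000
ω = 0 → v = (Δx·cos θ + Δy·sin θ)/dt = -1.2500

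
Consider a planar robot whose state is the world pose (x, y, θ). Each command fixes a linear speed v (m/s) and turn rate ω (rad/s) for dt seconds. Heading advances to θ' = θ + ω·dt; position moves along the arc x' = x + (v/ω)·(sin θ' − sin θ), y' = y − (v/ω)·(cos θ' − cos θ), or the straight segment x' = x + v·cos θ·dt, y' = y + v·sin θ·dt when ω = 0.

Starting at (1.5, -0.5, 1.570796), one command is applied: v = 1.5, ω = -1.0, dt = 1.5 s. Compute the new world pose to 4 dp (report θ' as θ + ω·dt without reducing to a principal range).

θ' = 1.5708 + -1.0·1.5 = 0.0708
R = v/ω = 1.5/-1.0 = -1.5000
x' = 1.5 + -1.5000·(sin 0.0708 − sin 1.5708) = 2.8939
y' = -0.5 − -1.5000·(cos 0.0708 − cos 1.5708) = 0.9962

(2.8939, 0.9962, 0.0708)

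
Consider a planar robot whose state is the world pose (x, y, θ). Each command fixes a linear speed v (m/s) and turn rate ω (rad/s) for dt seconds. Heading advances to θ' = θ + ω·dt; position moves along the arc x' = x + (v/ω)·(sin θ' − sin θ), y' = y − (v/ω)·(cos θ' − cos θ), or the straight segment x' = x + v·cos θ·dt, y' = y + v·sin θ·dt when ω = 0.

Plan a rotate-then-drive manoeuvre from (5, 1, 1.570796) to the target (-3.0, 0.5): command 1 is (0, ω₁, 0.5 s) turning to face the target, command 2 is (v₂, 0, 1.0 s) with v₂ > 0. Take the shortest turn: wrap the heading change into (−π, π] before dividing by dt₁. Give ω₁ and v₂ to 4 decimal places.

heading to target = atan2(0.5−1, -3−5) = -3.0792
Δθ = wrap(-3.0792 − 1.5708) = 1.6332; ω₁ = Δθ/dt₁ = 3.2664
distance = √((-3−5)² + (0.5−1)²) = 8.0156; v₂ = distance/dt₂ = 8.0156

ω₁ = 3.2664, v₂ = 8.0156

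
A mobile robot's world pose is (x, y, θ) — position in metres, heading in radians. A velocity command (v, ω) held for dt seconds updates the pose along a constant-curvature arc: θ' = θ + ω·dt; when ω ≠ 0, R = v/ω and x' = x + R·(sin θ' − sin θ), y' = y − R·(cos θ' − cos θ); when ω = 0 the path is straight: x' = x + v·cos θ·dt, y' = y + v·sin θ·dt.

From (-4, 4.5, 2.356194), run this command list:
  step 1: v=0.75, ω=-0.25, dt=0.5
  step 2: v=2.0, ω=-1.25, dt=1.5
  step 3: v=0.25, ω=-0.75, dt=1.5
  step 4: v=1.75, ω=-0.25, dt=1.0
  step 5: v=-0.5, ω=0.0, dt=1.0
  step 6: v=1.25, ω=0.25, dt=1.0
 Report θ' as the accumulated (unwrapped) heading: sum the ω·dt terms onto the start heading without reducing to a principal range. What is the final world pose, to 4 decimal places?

(-1.5820, 5.2827, -0.7688)

step 1: θ'=2.2312 (R=-3.0000) → pose (-4.2479, 4.7810, 2.2312)
step 2: θ'=0.3562 (R=-1.6000) → pose (-3.5423, 7.2621, 0.3562)
step 3: θ'=-0.7688 (R=-0.3333) → pose (-3.1943, 7.1893, -0.7688)
step 4: θ'=-1.0188 (R=-7.0000) → pose (-2.1008, 5.8287, -1.0188)
step 5: θ'=-1.0188 (straight) → pose (-2.3630, 6.2545, -1.0188)
step 6: θ'=-0.7688 (R=5.0000) → pose (-1.5820, 5.2827, -0.7688)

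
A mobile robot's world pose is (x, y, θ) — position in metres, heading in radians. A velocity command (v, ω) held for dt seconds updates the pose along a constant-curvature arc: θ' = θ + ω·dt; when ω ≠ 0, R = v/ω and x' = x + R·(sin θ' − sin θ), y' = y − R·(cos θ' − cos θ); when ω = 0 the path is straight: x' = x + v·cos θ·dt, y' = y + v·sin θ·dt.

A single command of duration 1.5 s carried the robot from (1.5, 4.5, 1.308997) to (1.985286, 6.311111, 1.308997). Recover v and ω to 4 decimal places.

v = 1.2500, ω = 0.0000

Δθ = 1.308997 − 1.308997 = 0.000000
ω = Δθ/dt = 0.000000/1.5 = 0.0000
ω = 0 → v = (Δx·cos θ + Δy·sin θ)/dt = 1.2500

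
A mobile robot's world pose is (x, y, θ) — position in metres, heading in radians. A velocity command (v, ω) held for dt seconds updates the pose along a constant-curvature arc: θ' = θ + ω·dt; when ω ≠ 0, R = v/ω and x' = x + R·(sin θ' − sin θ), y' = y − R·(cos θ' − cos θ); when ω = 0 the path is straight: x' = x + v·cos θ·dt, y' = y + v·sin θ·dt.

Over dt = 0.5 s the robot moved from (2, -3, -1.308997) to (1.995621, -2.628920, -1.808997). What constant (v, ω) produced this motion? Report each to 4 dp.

v = -0.7500, ω = -1.0000

Δθ = -1.808997 − -1.308997 = -0.500000
ω = Δθ/dt = -0.500000/0.5 = -1.0000
R = −Δy/(cos θ' − cos θ) = 0.7500
v = R·ω = 0.7500·-1.0000 = -0.7500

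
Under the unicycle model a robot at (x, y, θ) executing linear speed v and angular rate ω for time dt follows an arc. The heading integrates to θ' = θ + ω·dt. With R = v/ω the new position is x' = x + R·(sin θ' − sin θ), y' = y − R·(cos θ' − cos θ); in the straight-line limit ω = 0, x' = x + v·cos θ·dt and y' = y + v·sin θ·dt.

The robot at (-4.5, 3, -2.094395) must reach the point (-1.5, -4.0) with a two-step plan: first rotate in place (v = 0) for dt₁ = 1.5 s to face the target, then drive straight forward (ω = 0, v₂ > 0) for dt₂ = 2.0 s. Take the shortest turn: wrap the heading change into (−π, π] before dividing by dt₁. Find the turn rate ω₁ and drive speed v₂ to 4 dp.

ω₁ = 0.6190, v₂ = 3.8079

heading to target = atan2(-4−3, -1.5−-4.5) = -1.1659
Δθ = wrap(-1.1659 − -2.0944) = 0.9285; ω₁ = Δθ/dt₁ = 0.6190
distance = √((-1.5−-4.5)² + (-4−3)²) = 7.6158; v₂ = distance/dt₂ = 3.8079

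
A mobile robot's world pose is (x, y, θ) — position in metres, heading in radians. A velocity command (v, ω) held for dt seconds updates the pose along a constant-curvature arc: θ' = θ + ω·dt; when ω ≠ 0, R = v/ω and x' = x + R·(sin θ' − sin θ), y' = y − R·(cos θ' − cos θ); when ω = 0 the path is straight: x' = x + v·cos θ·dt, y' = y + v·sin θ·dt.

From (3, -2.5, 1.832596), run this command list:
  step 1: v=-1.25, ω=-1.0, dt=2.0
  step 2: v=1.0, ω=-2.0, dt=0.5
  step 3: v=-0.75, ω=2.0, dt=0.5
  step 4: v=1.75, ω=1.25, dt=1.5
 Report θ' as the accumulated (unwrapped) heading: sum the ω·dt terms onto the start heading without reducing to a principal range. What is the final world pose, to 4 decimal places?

step 1: θ'=-0.1674 (R=1.2500) → pose (1.5843, -4.0560, -0.1674)
step 2: θ'=-1.1674 (R=-0.5000) → pose (1.9609, -4.3528, -1.1674)
step 3: θ'=-0.1674 (R=-0.3750) → pose (1.6785, -4.1302, -0.1674)
step 4: θ'=1.7076 (R=1.4000) → pose (3.2986, -2.5589, 1.7076)

(3.2986, -2.5589, 1.7076)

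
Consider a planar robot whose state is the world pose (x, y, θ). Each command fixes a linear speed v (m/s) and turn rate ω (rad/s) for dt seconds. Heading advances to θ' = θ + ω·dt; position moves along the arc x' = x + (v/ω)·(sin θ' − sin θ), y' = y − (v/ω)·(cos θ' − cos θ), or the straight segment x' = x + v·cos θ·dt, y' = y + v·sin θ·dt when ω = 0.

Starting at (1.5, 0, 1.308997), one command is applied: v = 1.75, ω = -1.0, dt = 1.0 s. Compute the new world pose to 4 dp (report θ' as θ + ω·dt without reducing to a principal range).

θ' = 1.3090 + -1.0·1.0 = 0.3090
R = v/ω = 1.75/-1.0 = -1.7500
x' = 1.5 + -1.7500·(sin 0.3090 − sin 1.3090) = 2.6582
y' = 0 − -1.7500·(cos 0.3090 − cos 1.3090) = 1.2142

(2.6582, 1.2142, 0.3090)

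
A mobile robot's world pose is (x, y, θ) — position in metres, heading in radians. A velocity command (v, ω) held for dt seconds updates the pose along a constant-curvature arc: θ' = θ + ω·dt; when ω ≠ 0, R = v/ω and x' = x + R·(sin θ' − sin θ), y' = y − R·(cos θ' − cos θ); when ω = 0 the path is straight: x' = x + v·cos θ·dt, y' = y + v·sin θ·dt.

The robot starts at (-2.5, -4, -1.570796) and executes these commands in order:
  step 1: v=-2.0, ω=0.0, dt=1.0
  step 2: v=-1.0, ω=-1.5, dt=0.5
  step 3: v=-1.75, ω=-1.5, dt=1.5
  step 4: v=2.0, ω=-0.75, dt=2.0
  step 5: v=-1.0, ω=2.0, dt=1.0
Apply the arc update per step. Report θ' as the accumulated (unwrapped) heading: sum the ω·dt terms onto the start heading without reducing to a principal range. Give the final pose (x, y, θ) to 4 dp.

(1.4702, 0.0189, -4.0708)

step 1: θ'=-1.5708 (straight) → pose (-2.5000, -2.0000, -1.5708)
step 2: θ'=-2.3208 (R=0.6667) → pose (-2.3211, -1.5456, -2.3208)
step 3: θ'=-4.5708 (R=1.1667) → pose (-0.3125, -2.1762, -4.5708)
step 4: θ'=-6.0708 (R=-2.6667) → pose (1.7654, 0.8069, -6.0708)
step 5: θ'=-4.0708 (R=-0.5000) → pose (1.4702, 0.0189, -4.0708)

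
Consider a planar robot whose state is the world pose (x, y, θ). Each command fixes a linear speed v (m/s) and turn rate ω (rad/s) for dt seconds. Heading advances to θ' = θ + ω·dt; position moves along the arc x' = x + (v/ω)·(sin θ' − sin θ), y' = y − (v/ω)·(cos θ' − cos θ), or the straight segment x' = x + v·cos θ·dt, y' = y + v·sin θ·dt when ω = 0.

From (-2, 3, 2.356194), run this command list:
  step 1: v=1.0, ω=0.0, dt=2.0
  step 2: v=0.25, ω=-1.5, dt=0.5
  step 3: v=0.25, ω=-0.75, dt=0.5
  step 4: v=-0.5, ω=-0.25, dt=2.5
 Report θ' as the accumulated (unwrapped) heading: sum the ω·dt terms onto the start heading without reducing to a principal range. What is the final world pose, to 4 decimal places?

(-4.1904, 3.6716, 0.6062)

step 1: θ'=2.3562 (straight) → pose (-3.4142, 4.4142, 2.3562)
step 2: θ'=1.6062 (R=-0.1667) → pose (-3.4629, 4.5262, 1.6062)
step 3: θ'=1.2312 (R=-0.3333) → pose (-3.4441, 4.6490, 1.2312)
step 4: θ'=0.6062 (R=2.0000) → pose (-4.1904, 3.6716, 0.6062)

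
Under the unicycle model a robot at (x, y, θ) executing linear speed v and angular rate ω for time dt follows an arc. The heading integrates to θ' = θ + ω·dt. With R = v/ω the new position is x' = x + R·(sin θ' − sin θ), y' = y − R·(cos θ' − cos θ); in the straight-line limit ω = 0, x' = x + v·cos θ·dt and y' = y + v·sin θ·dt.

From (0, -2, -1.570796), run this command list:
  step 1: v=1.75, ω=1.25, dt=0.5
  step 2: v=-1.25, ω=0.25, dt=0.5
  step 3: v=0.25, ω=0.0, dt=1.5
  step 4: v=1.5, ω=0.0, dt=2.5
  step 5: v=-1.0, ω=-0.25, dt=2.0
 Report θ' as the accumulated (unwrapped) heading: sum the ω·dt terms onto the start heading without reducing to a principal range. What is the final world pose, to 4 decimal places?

(1.7311, -3.6177, -1.3208)

step 1: θ'=-0.9458 (R=1.4000) → pose (0.2647, -2.8191, -0.9458)
step 2: θ'=-0.8208 (R=-5.0000) → pose (-0.1317, -2.3364, -0.8208)
step 3: θ'=-0.8208 (straight) → pose (0.1239, -2.6108, -0.8208)
step 4: θ'=-0.8208 (straight) → pose (2.6800, -5.3546, -0.8208)
step 5: θ'=-1.3208 (R=4.0000) → pose (1.7311, -3.6177, -1.3208)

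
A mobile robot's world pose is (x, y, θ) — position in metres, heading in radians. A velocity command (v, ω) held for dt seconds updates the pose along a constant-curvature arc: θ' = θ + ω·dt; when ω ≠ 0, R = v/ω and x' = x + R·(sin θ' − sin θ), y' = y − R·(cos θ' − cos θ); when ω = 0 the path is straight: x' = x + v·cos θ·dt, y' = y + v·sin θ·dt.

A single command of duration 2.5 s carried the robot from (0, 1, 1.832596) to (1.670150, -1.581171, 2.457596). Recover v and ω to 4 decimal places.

v = -1.2500, ω = 0.2500

Δθ = 2.457596 − 1.832596 = 0.625000
ω = Δθ/dt = 0.625000/2.5 = 0.2500
R = −Δy/(cos θ' − cos θ) = -5.0000
v = R·ω = -5.0000·0.2500 = -1.2500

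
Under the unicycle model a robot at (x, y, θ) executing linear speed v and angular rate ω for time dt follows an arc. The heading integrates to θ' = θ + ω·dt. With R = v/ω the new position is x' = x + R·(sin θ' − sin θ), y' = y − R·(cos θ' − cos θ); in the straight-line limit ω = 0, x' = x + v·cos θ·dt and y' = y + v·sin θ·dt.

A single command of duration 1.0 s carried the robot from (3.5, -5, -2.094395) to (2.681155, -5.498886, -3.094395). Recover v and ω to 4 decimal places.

v = 1.0000, ω = -1.0000

Δθ = -3.094395 − -2.094395 = -1.000000
ω = Δθ/dt = -1.000000/1.0 = -1.0000
R = Δx/(sin θ' − sin θ) = -1.0000
v = R·ω = -1.0000·-1.0000 = 1.0000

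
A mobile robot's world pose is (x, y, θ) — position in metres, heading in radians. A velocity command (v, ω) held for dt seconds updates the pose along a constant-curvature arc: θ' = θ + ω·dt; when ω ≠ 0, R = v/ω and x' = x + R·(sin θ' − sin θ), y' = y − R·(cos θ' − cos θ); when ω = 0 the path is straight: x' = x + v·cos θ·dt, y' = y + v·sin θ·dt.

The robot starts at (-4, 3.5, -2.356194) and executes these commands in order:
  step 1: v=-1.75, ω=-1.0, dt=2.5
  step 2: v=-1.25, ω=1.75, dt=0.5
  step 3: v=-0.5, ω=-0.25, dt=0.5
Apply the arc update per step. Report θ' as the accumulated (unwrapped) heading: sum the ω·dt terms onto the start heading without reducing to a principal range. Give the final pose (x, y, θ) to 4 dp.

step 1: θ'=-4.8562 (R=1.7500) → pose (-1.0306, 2.0118, -4.8562)
step 2: θ'=-3.9812 (R=-0.7143) → pose (-0.8554, 1.4324, -3.9812)
step 3: θ'=-4.1062 (R=2.0000) → pose (-0.7005, 1.2364, -4.1062)

(-0.7005, 1.2364, -4.1062)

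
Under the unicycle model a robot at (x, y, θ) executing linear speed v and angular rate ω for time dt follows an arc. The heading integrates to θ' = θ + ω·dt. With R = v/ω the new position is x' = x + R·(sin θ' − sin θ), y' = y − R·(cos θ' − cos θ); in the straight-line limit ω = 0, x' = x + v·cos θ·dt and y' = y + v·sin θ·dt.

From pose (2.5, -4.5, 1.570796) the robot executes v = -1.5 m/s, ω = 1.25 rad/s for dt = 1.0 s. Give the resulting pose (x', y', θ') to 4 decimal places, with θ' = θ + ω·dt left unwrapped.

(3.3216, -5.6388, 2.8208)

θ' = 1.5708 + 1.25·1.0 = 2.8208
R = v/ω = -1.5/1.25 = -1.2000
x' = 2.5 + -1.2000·(sin 2.8208 − sin 1.5708) = 3.3216
y' = -4.5 − -1.2000·(cos 2.8208 − cos 1.5708) = -5.6388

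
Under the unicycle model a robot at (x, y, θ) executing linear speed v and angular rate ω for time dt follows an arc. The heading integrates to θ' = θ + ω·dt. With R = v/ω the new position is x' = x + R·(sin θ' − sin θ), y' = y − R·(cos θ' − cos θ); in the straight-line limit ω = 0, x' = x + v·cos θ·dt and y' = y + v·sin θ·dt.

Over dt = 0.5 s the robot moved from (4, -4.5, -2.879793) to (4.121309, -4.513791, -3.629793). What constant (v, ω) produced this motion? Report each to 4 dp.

v = -0.2500, ω = -1.5000

Δθ = -3.629793 − -2.879793 = -0.750000
ω = Δθ/dt = -0.750000/0.5 = -1.5000
R = Δx/(sin θ' − sin θ) = 0.1667
v = R·ω = 0.1667·-1.5000 = -0.2500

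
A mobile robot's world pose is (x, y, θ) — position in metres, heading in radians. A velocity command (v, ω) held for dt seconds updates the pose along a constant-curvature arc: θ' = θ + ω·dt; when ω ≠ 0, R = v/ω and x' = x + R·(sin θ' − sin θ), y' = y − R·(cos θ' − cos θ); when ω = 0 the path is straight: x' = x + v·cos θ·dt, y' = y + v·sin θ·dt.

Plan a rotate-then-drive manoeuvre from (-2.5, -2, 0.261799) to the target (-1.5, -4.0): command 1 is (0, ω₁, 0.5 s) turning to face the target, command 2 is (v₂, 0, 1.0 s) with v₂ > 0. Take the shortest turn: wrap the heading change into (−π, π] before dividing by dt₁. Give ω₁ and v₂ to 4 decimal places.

heading to target = atan2(-4−-2, -1.5−-2.5) = -1.1071
Δθ = wrap(-1.1071 − 0.2618) = -1.3689; ω₁ = Δθ/dt₁ = -2.7379
distance = √((-1.5−-2.5)² + (-4−-2)²) = 2.2361; v₂ = distance/dt₂ = 2.2361

ω₁ = -2.7379, v₂ = 2.2361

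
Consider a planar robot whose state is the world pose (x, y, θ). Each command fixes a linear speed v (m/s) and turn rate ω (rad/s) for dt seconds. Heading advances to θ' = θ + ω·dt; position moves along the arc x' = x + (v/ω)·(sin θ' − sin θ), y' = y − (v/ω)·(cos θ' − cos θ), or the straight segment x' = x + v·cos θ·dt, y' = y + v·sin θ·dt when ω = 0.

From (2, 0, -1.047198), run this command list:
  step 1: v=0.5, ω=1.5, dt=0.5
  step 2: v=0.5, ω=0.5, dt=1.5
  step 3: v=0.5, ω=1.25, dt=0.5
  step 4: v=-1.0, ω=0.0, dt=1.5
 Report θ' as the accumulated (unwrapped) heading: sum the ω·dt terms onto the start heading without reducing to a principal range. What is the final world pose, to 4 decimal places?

step 1: θ'=-0.2972 (R=0.3333) → pose (2.1911, -0.1521, -0.2972)
step 2: θ'=0.4528 (R=1.0000) → pose (2.9214, -0.0951, 0.4528)
step 3: θ'=1.0778 (R=0.4000) → pose (3.0988, 0.0753, 1.0778)
step 4: θ'=1.0778 (straight) → pose (2.3889, -1.2461, 1.0778)

(2.3889, -1.2461, 1.0778)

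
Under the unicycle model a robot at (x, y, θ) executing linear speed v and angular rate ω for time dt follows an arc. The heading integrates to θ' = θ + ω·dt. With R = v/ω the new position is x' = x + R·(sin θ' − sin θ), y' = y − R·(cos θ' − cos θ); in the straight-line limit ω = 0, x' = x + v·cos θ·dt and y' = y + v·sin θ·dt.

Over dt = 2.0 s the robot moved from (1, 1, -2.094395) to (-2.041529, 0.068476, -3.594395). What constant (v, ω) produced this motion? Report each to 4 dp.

v = 1.7500, ω = -0.7500

Δθ = -3.594395 − -2.094395 = -1.500000
ω = Δθ/dt = -1.500000/2.0 = -0.7500
R = Δx/(sin θ' − sin θ) = -2.3333
v = R·ω = -2.3333·-0.7500 = 1.7500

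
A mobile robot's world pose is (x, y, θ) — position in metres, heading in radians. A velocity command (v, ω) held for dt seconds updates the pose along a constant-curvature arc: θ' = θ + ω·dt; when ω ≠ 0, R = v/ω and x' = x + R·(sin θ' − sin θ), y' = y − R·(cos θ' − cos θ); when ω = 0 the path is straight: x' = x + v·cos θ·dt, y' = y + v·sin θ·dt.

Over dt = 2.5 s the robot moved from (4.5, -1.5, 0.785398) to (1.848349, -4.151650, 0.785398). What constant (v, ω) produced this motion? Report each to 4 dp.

Δθ = 0.785398 − 0.785398 = 0.000000
ω = Δθ/dt = 0.000000/2.5 = 0.0000
ω = 0 → v = (Δx·cos θ + Δy·sin θ)/dt = -1.5000

v = -1.5000, ω = 0.0000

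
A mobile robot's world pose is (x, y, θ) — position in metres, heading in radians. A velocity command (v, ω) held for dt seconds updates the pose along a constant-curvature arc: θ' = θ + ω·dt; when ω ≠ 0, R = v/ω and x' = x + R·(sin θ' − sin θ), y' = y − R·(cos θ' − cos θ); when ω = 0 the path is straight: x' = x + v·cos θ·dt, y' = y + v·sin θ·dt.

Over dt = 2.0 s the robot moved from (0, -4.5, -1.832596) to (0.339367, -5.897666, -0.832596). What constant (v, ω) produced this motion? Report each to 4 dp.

v = 0.7500, ω = 0.5000

Δθ = -0.832596 − -1.832596 = 1.000000
ω = Δθ/dt = 1.000000/2.0 = 0.5000
R = −Δy/(cos θ' − cos θ) = 1.5000
v = R·ω = 1.5000·0.5000 = 0.7500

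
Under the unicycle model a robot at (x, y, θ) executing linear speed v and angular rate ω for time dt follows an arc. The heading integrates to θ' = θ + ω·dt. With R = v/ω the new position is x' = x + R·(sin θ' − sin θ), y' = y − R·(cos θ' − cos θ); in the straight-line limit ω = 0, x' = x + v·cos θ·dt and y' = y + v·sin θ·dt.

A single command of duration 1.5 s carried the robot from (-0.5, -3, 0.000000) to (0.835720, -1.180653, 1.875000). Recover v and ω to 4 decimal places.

Δθ = 1.875000 − 0.000000 = 1.875000
ω = Δθ/dt = 1.875000/1.5 = 1.2500
R = −Δy/(cos θ' − cos θ) = 1.4000
v = R·ω = 1.4000·1.2500 = 1.7500

v = 1.7500, ω = 1.2500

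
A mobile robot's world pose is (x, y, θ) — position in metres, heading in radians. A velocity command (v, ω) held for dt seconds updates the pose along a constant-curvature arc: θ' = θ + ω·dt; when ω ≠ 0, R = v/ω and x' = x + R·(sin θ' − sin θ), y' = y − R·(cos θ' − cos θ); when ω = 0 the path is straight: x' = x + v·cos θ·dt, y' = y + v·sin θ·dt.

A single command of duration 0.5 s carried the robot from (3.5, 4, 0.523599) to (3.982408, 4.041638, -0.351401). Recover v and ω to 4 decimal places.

v = 1.0000, ω = -1.7500

Δθ = -0.351401 − 0.523599 = -0.875000
ω = Δθ/dt = -0.875000/0.5 = -1.7500
R = Δx/(sin θ' − sin θ) = -0.5714
v = R·ω = -0.5714·-1.7500 = 1.0000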